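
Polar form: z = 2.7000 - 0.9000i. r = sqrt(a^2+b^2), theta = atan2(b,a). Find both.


r = sqrt(7.29+0.81) = sqrt(8.1) = 2.8460
theta = atan2(-0.9, 2.7) = -18.4349 degrees

r = 2.8460, theta = -18.4349 degrees


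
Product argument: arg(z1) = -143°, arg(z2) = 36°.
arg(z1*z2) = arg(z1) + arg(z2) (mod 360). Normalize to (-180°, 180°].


arg(z1*z2) = -143° + 36° = -107°
Normalized to (-180°, 180°]: -107°

-107°


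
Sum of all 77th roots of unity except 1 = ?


With w = e^(2*pi*i/77), all 77 of the 77th roots of unity w^0 = 1, w, ..., w^(76) sum to 0: 1 + w + ... + w^(76) = (1 - w^77)/(1 - w) = 0 since w^77 = 1, w ≠ 1.
Removing the root 1: w + w^2 + ... + w^(76) = 0 - 1 = -1

Sum = -1


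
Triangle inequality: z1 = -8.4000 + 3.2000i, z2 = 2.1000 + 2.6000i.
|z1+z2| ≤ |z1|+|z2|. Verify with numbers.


|z1| = sqrt((-8.4)^2 + 3.2^2) = sqrt(80.8) = 8.9889
|z2| = sqrt(2.1^2 + 2.6^2) = sqrt(11.17) = 3.3422
z1+z2 = -6.3000 + 5.8000i
|z1+z2| = sqrt(73.33) = 8.5633
|z1|+|z2| = 8.9889 + 3.3422 = 12.3311

|z1+z2| = 8.5633 ≤ |z1|+|z2| = 12.3311 (verified)


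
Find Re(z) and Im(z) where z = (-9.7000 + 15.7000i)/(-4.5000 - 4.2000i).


Multiply by conjugate: (-9.7000 + 15.7000i)(-4.5000 + 4.2000i) / ((-4.5)^2 + (-4.2)^2)
Numerator real = -9.7*(-4.5) + 15.7*(-4.2) = -22.29
Numerator imag = 15.7*(-4.5) - (-9.7)*(-4.2) = -111.39
Denominator = 37.89
Re(z) = -22.29/37.89 = -0.5883
Im(z) = -111.39/37.89 = -2.9398

Re(z) = -0.5883, Im(z) = -2.9398


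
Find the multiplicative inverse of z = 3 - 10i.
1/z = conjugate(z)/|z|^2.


|z|^2 = 9+100 = 109
1/z = (3 + 10i)/109

1/z = 0.0275 + 0.0917i


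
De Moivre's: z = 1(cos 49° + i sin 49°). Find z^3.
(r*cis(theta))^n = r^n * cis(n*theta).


r^3 = 1^3 = 1
n*theta = 3*49° = 147° = 147° (mod 360)
a = 1*cos(147°) = -0.8387
b = 1*sin(147°) = 0.5446

1 cis(147°) = -0.8387 + 0.5446i


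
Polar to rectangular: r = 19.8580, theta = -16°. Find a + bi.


a = 19.8580*cos(-16°) = 19.8580*0.96126 = 19.0887
b = 19.8580*sin(-16°) = 19.8580*(-0.275637) = -5.4736

19.0887 - 5.4736i


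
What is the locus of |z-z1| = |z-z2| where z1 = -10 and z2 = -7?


Equal distances means the locus is the perpendicular bisector of z1 and z2.
Midpoint = ((-10+(-7))/2, (0+0)/2) = (-8.5000, 0)

Perpendicular bisector through (-8.5000, 0)


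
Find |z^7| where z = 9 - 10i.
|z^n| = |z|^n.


|z| = sqrt(81+100) = sqrt(181) = 13.4536
|z^7| = |z|^7 = (sqrt(181))^7 = 181^3 * sqrt(181) = 5929741*sqrt(181)

|z^7| = 5929741*sqrt(181) ≈ 79776506.1105


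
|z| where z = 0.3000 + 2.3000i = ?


|z| = sqrt(0.3^2 + 2.3^2) = sqrt(0.09 + 5.29) = sqrt(5.38) = 2.3195

|z| = 2.3195


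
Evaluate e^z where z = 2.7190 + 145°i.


e^2.7190 = 15.16515
cos(145°) = -0.819152
sin(145°) = 0.57358
Real = 15.16515*(-0.819152) = -12.4226
Imag = 15.16515*0.57358 = 8.6984

-12.4226 + 8.6984i


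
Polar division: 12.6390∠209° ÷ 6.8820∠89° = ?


r = 12.6390 / 6.8820 = 1.8365
theta = 209° - 89° = 120° = 120° (mod 360)

1.8365 cis(120°)


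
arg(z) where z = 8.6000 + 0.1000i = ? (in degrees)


Re = 8.6, Im = 0.1
arg = atan2(0.1, 8.6) = 0.6662 degrees

arg(z) = 0.6662 degrees


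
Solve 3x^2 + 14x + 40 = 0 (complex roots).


disc = 14^2 - 4*3*40 = 196 - 480 = -284
sqrt(|disc|) = sqrt(284) = 16.8523
Real part = -14/(2*3) = -2.3333
Imag part = 16.8523/(2*3) = 2.8087

-2.3333 ± 2.8087i


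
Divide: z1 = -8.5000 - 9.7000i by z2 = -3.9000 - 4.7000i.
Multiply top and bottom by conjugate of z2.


Conjugate of z2 = -3.9000 + 4.7000i
Numerator: (-8.5000 - 9.7000i)(-3.9000 + 4.7000i) = 78.7400 - 2.1200i
Denominator: (-3.9)^2 + (-4.7)^2 = 37.3
Result = (78.7400 - 2.1200i)/37.3

2.1110 - 0.0568i


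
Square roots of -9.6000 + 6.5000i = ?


|z| = sqrt(92.16+42.25) = 11.5935
sqrt((|z|+a)/2) = sqrt((11.5935+(-9.6))/2) = sqrt(0.9968) = 0.9984
sqrt((|z|-a)/2) = sqrt((11.5935-(-9.6))/2) = sqrt(10.5968) = 3.2553

±(0.9984 + 3.2553i) i.e. 0.9984 + 3.2553i and -0.9984 - 3.2553i


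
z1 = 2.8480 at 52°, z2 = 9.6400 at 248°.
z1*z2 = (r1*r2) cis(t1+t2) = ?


r = 2.8480 * 9.6400 = 27.4547
theta = 52° + 248° = 300° = 300° (mod 360)

27.4547 cis(300°)


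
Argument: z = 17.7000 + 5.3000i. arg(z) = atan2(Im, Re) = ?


Re = 17.7, Im = 5.3
arg = atan2(5.3, 17.7) = 16.6695 degrees

arg(z) = 16.6695 degrees


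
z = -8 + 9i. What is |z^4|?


|z| = sqrt(64+81) = sqrt(145) = 12.0416
|z^4| = |z|^4 = (sqrt(145))^4 = 145^2 = 21025

|z^4| = 21025


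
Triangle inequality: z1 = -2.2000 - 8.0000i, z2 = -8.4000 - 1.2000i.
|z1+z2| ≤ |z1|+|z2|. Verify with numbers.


|z1| = sqrt((-2.2)^2 + (-8)^2) = sqrt(68.84) = 8.2970
|z2| = sqrt((-8.4)^2 + (-1.2)^2) = sqrt(72) = 8.4853
z1+z2 = -10.6000 - 9.2000i
|z1+z2| = sqrt(197) = 14.0357
|z1|+|z2| = 8.2970 + 8.4853 = 16.7823

|z1+z2| = 14.0357 ≤ |z1|+|z2| = 16.7823 (verified)


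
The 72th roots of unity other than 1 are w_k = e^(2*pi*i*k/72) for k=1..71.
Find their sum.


With w = e^(2*pi*i/72), all 72 of the 72th roots of unity w^0 = 1, w, ..., w^(71) sum to 0: 1 + w + ... + w^(71) = (1 - w^72)/(1 - w) = 0 since w^72 = 1, w ≠ 1.
Removing the root 1: w + w^2 + ... + w^(71) = 0 - 1 = -1

Sum = -1


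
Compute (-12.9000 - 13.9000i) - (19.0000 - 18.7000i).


Real: -12.9 - 19 = -31.9
Imag: -13.9 + 18.7 = 4.8

-31.9000 + 4.8000i


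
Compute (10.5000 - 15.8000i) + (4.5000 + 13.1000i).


Real: 10.5 + 4.5 = 15
Imag: -15.8 + 13.1 = -2.7

15.0000 - 2.7000i


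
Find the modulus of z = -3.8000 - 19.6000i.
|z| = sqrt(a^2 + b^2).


|z| = sqrt((-3.8)^2 + (-19.6)^2) = sqrt(14.44 + 384.16) = sqrt(398.6) = 19.9650

|z| = 19.9650


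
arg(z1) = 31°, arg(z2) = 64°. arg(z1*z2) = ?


arg(z1*z2) = 31° + 64° = 95°
Normalized to (-180°, 180°]: 95°

95°


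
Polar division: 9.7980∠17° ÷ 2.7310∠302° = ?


r = 9.7980 / 2.7310 = 3.5877
theta = 17° - 302° = -285° = 75° (mod 360)

3.5877 cis(75°)


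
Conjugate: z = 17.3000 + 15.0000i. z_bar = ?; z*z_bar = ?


z_bar = 17.3000 - 15.0000i
z*z_bar = 17.3^2 + 15^2 = 299.29 + 225 = 524.29

z_bar = 17.3000 - 15.0000i, z*z_bar = 524.29


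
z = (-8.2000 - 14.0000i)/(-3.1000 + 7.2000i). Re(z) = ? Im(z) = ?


Multiply by conjugate: (-8.2000 - 14.0000i)(-3.1000 - 7.2000i) / ((-3.1)^2 + 7.2^2)
Numerator real = -8.2*(-3.1) - (14)*7.2 = -75.38
Numerator imag = -14*(-3.1) - (-8.2)*7.2 = 102.44
Denominator = 61.45
Re(z) = -75.38/61.45 = -1.2267
Im(z) = 102.44/61.45 = 1.6670

Re(z) = -1.2267, Im(z) = 1.6670


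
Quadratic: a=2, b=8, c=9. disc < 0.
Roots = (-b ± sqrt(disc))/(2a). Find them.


disc = 8^2 - 4*2*9 = 64 - 72 = -8
sqrt(|disc|) = sqrt(8) = 2.8284
Real part = -8/(2*2) = -2.0000
Imag part = 2.8284/(2*2) = 0.7071

-2.0000 ± 0.7071i


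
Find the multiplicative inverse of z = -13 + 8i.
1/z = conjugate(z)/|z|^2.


|z|^2 = 169+64 = 233
1/z = (-13 - 8i)/233

1/z = -0.0558 - 0.0343i


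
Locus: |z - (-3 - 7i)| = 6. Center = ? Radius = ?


|z - z0| = r is a circle with center z0 and radius r.
Center = (-3, -7), radius = 6

Circle with center (-3, -7) and radius 6


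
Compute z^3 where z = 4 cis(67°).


r^3 = 4^3 = 64
n*theta = 3*67° = 201° = 201° (mod 360)
a = 64*cos(201°) = -59.7491
b = 64*sin(201°) = -22.9355

64 cis(201°) = -59.7491 - 22.9355i


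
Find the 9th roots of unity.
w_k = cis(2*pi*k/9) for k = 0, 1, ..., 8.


The 9th roots of unity are cis(360k/9°) for k=0..8
Angle step = 360/9 = 40°
Primitive root: cis(40°)
Primitive root = 0.7660 + 0.6428i

9 roots at angles: 0°, 40°, 80°, 120°, 160°, 200°, 240°, 280°, 320°


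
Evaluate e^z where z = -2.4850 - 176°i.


e^-2.4850 = 0.0833
cos(-176°) = -0.9976
sin(-176°) = -0.0698
Real = 0.0833*(-0.9976) = -0.0831
Imag = 0.0833*(-0.0698) = -0.0058

-0.0831 - 0.0058i


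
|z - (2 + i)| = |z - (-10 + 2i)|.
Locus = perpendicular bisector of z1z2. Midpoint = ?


Equal distances means the locus is the perpendicular bisector of z1 and z2.
Midpoint = ((2+(-10))/2, (1+2)/2) = (-4.0000, 1.5000)

Perpendicular bisector through (-4.0000, 1.5000)


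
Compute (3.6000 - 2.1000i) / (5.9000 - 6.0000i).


Conjugate of z2 = 5.9000 + 6.0000i
Numerator: (3.6000 - 2.1000i)(5.9000 + 6.0000i) = 33.8400 + 9.2100i
Denominator: 5.9^2 + (-6)^2 = 70.81
Result = (33.8400 + 9.2100i)/70.81

0.4779 + 0.1301i


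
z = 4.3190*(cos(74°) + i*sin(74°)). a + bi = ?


a = 4.3190*cos(74°) = 4.3190*0.27564 = 1.1905
b = 4.3190*sin(74°) = 4.3190*0.96126 = 4.1517

1.1905 + 4.1517i


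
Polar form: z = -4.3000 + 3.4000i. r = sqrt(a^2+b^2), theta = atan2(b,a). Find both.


r = sqrt(18.49+11.56) = sqrt(30.05) = 5.4818
theta = atan2(3.4, -4.3) = 141.6667 degrees

r = 5.4818, theta = 141.6667 degrees


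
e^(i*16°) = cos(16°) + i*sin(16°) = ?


cos(16°) = 0.9613
sin(16°) = 0.2756

e^(i*16°) = 0.9613 + 0.2756i


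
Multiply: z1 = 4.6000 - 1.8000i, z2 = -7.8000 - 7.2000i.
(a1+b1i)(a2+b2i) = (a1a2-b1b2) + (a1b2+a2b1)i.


Real = 4.6*(-7.8) - (-1.8)*(-7.2) = -35.88 - 12.96 = -48.84
Imag = 4.6*(-7.2) - (7.8)*(-1.8) = -33.12 + 14.04 = -19.08

-48.8400 - 19.0800i


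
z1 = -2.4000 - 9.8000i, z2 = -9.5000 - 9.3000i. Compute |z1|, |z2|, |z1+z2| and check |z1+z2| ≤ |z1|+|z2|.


|z1| = sqrt((-2.4)^2 + (-9.8)^2) = sqrt(101.8) = 10.0896
|z2| = sqrt((-9.5)^2 + (-9.3)^2) = sqrt(176.74) = 13.2944
z1+z2 = -11.9000 - 19.1000i
|z1+z2| = sqrt(506.42) = 22.5038
|z1|+|z2| = 10.0896 + 13.2944 = 23.3840

|z1+z2| = 22.5038 ≤ |z1|+|z2| = 23.3840 (verified)


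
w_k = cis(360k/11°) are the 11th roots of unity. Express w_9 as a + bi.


Angle = 360*9/11 = 294.5455°
a = cos(294.5455°) = 0.4154
b = sin(294.5455°) = -0.9096

0.4154 - 0.9096i


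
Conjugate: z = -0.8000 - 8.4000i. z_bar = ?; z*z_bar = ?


z_bar = -0.8000 + 8.4000i
z*z_bar = (-0.8)^2 + (-8.4)^2 = 0.64 + 70.56 = 71.2

z_bar = -0.8000 + 8.4000i, z*z_bar = 71.2


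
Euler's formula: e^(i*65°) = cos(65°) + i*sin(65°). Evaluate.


cos(65°) = 0.4226
sin(65°) = 0.9063

e^(i*65°) = 0.4226 + 0.9063i


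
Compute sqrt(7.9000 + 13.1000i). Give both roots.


|z| = sqrt(62.41+171.61) = 15.2977
sqrt((|z|+a)/2) = sqrt((15.2977+7.9)/2) = sqrt(11.5989) = 3.4057
sqrt((|z|-a)/2) = sqrt((15.2977-7.9)/2) = sqrt(3.6989) = 1.9232

±(3.4057 + 1.9232i) i.e. 3.4057 + 1.9232i and -3.4057 - 1.9232i


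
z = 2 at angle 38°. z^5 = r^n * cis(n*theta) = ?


r^5 = 2^5 = 32
n*theta = 5*38° = 190° = 190° (mod 360)
a = 32*cos(190°) = -31.5138
b = 32*sin(190°) = -5.5567

32 cis(190°) = -31.5138 - 5.5567i


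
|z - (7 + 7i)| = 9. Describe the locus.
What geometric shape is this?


|z - z0| = r is a circle with center z0 and radius r.
Center = (7, 7), radius = 9

Circle with center (7, 7) and radius 9


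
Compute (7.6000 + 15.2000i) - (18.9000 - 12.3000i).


Real: 7.6 - 18.9 = -11.3
Imag: 15.2 + 12.3 = 27.5

-11.3000 + 27.5000i


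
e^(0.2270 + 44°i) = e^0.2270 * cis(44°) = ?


e^0.2270 = 1.2548
cos(44°) = 0.7193
sin(44°) = 0.6947
Real = 1.2548*0.7193 = 0.9026
Imag = 1.2548*0.6947 = 0.8717

0.9026 + 0.8717i


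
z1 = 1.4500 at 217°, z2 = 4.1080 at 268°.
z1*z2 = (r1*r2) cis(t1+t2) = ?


r = 1.4500 * 4.1080 = 5.9566
theta = 217° + 268° = 485° = 125° (mod 360)

5.9566 cis(125°)


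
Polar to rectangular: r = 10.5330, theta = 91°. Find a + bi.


a = 10.5330*cos(91°) = 10.5330*(-0.01745) = -0.1838
b = 10.5330*sin(91°) = 10.5330*0.99985 = 10.5314

-0.1838 + 10.5314i


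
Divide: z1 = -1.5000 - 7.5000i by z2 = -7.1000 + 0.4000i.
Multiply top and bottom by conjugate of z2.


Conjugate of z2 = -7.1000 - 0.4000i
Numerator: (-1.5000 - 7.5000i)(-7.1000 - 0.4000i) = 7.6500 + 53.8500i
Denominator: (-7.1)^2 + 0.4^2 = 50.57
Result = (7.6500 + 53.8500i)/50.57

0.1513 + 1.0649i


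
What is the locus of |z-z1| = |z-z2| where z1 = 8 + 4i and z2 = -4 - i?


Equal distances means the locus is the perpendicular bisector of z1 and z2.
Midpoint = ((8+(-4))/2, (4+(-1))/2) = (2.0000, 1.5000)

Perpendicular bisector through (2.0000, 1.5000)


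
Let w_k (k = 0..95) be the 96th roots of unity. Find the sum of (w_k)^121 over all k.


The roots are w_k = w^k with w = e^(2*pi*i/96), and (w^k)^121 = (w^121)^k.
So S = 1 + u + u^2 + ... + u^(95) with u = w^121.
121 = 1*96 + 25, so 121 is not a multiple of 96: u = (w^96)^1 * w^25 = w^25 ≠ 1 (w is a primitive 96th root), while u^96 = (w^96)^121 = 1.
Geometric series: S = (1 - u^96)/(1 - u) = (1 - 1)/(1 - u) = 0

S = 0


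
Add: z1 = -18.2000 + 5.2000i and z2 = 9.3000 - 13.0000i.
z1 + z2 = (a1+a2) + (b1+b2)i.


Real: -18.2 + 9.3 = -8.9
Imag: 5.2 - 13 = -7.8

-8.9000 - 7.8000i


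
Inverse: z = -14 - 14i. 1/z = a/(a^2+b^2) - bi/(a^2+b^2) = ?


|z|^2 = 196+196 = 392
1/z = (-14 + 14i)/392

1/z = -0.0357 + 0.0357i


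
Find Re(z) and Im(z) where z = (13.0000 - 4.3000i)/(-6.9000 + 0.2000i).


Multiply by conjugate: (13.0000 - 4.3000i)(-6.9000 - 0.2000i) / ((-6.9)^2 + 0.2^2)
Numerator real = 13*(-6.9) - (4.3)*0.2 = -90.56
Numerator imag = -4.3*(-6.9) - 13*0.2 = 27.07
Denominator = 47.65
Re(z) = -90.56/47.65 = -1.9005
Im(z) = 27.07/47.65 = 0.5681

Re(z) = -1.9005, Im(z) = 0.5681


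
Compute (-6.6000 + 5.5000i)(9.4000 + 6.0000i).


Real = -6.6*9.4 - 5.5*6 = -62.04 - 33 = -95.04
Imag = -6.6*6 + 9.4*5.5 = -39.6 + 51.7 = 12.1

-95.0400 + 12.1000i


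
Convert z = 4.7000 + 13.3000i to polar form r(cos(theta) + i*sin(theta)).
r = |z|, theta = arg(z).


r = sqrt(22.09+176.89) = sqrt(198.98) = 14.1060
theta = atan2(13.3, 4.7) = 70.5374 degrees

r = 14.1060, theta = 70.5374 degrees


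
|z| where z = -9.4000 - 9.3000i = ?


|z| = sqrt((-9.4)^2 + (-9.3)^2) = sqrt(88.36 + 86.49) = sqrt(174.85) = 13.2231

|z| = 13.2231


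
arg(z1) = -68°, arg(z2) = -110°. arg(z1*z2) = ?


arg(z1*z2) = -68° - 110° = -178°
Normalized to (-180°, 180°]: -178°

-178°


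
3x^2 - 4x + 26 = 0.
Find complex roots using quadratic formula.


disc = (-4)^2 - 4*3*26 = 16 - 312 = -296
sqrt(|disc|) = sqrt(296) = 17.2047
Real part = 4/(2*3) = 0.6667
Imag part = 17.2047/(2*3) = 2.8674

0.6667 ± 2.8674i


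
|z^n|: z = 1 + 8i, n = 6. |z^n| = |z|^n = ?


|z| = sqrt(1+64) = sqrt(65) = 8.0623
|z^6| = |z|^6 = (sqrt(65))^6 = 65^3 = 274625

|z^6| = 274625


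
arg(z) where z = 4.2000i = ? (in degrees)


Re = 0, Im = 4.2
arg = atan2(4.2, 0) = 90.0000 degrees

arg(z) = 90.0000 degrees


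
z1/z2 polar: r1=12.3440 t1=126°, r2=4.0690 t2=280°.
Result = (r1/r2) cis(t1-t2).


r = 12.3440 / 4.0690 = 3.0337
theta = 126° - 280° = -154° = 206° (mod 360)

3.0337 cis(206°)


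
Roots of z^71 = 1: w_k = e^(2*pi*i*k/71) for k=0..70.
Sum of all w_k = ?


The sum of all 71th roots of unity is 0.
Geometric series: (1 - w^71)/(1 - w) = (1-1)/(1-w) = 0 since w^71 = 1, w ≠ 1.
Alternatively: coefficient of z^70 in z^71 - 1 is 0.

0


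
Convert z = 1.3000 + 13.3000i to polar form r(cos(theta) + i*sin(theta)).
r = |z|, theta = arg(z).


r = sqrt(1.69+176.89) = sqrt(178.58) = 13.3634
theta = atan2(13.3, 1.3) = 84.4174 degrees

r = 13.3634, theta = 84.4174 degrees


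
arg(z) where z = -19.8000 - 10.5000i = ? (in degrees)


Re = -19.8, Im = -10.5
arg = atan2(-10.5, -19.8) = -152.0629 degrees

arg(z) = -152.0629 degrees


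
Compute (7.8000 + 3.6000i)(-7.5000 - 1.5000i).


Real = 7.8*(-7.5) - 3.6*(-1.5) = -58.5 - (-5.4) = -53.1
Imag = 7.8*(-1.5) - (7.5)*3.6 = -11.7 - (27) = -38.7

-53.1000 - 38.7000i


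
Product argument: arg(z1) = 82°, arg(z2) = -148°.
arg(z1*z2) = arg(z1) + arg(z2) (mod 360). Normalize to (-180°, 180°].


arg(z1*z2) = 82° - 148° = -66°
Normalized to (-180°, 180°]: -66°

-66°


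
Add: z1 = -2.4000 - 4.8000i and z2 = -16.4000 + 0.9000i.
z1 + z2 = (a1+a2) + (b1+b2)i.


Real: -2.4 - 16.4 = -18.8
Imag: -4.8 + 0.9 = -3.9

-18.8000 - 3.9000i


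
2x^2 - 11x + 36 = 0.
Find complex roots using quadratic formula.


disc = (-11)^2 - 4*2*36 = 121 - 288 = -167
sqrt(|disc|) = sqrt(167) = 12.9228
Real part = 11/(2*2) = 2.7500
Imag part = 12.9228/(2*2) = 3.2307

2.7500 ± 3.2307i


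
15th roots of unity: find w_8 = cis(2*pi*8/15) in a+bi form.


Angle = 360*8/15 = 192°
a = cos(192°) = -0.9781
b = sin(192°) = -0.2079

-0.9781 - 0.2079i


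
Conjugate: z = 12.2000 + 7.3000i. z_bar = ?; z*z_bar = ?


z_bar = 12.2000 - 7.3000i
z*z_bar = 12.2^2 + 7.3^2 = 148.84 + 53.29 = 202.13

z_bar = 12.2000 - 7.3000i, z*z_bar = 202.13


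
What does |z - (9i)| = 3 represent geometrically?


|z - z0| = r is a circle with center z0 and radius r.
Center = (0, 9), radius = 3

Circle with center (0, 9) and radius 3


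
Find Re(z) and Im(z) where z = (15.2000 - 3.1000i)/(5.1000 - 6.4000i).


Multiply by conjugate: (15.2000 - 3.1000i)(5.1000 + 6.4000i) / (5.1^2 + (-6.4)^2)
Numerator real = 15.2*5.1 - (3.1)*(-6.4) = 97.36
Numerator imag = -3.1*5.1 - 15.2*(-6.4) = 81.47
Denominator = 66.97
Re(z) = 97.36/66.97 = 1.4538
Im(z) = 81.47/66.97 = 1.2165

Re(z) = 1.4538, Im(z) = 1.2165


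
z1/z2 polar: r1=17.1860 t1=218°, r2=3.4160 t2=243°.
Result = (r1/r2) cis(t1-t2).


r = 17.1860 / 3.4160 = 5.0310
theta = 218° - 243° = -25° = 335° (mod 360)

5.0310 cis(335°)


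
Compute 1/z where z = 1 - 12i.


|z|^2 = 1+144 = 145
1/z = (1 + 12i)/145

1/z = 0.0069 + 0.0828i


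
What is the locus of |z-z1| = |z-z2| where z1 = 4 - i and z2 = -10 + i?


Equal distances means the locus is the perpendicular bisector of z1 and z2.
Midpoint = ((4+(-10))/2, (-1+1)/2) = (-3.0000, 0)

Perpendicular bisector through (-3.0000, 0)


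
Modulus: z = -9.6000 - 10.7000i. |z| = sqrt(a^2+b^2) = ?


|z| = sqrt((-9.6)^2 + (-10.7)^2) = sqrt(92.16 + 114.49) = sqrt(206.65) = 14.3753

|z| = 14.3753


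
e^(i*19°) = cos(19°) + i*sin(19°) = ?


cos(19°) = 0.9455
sin(19°) = 0.3256

e^(i*19°) = 0.9455 + 0.3256i


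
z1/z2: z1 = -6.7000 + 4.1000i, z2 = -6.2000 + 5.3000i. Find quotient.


Conjugate of z2 = -6.2000 - 5.3000i
Numerator: (-6.7000 + 4.1000i)(-6.2000 - 5.3000i) = 63.2700 + 10.0900i
Denominator: (-6.2)^2 + 5.3^2 = 66.53
Result = (63.2700 + 10.0900i)/66.53

0.9510 + 0.1517i


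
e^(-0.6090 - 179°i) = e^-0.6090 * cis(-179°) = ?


e^-0.6090 = 0.5439
cos(-179°) = -0.9998
sin(-179°) = -0.0175
Real = 0.5439*(-0.9998) = -0.5438
Imag = 0.5439*(-0.0175) = -0.0095

-0.5438 - 0.0095i


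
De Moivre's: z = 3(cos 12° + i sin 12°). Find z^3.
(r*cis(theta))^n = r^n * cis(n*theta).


r^3 = 3^3 = 27
n*theta = 3*12° = 36° = 36° (mod 360)
a = 27*cos(36°) = 21.8435
b = 27*sin(36°) = 15.8702

27 cis(36°) = 21.8435 + 15.8702i


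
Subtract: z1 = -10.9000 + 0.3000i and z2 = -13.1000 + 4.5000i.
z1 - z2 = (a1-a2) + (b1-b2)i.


Real: -10.9 + 13.1 = 2.2
Imag: 0.3 - 4.5 = -4.2

2.2000 - 4.2000i


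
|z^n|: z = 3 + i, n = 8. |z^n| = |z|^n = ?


|z| = sqrt(9+1) = sqrt(10) = 3.1623
|z^8| = |z|^8 = (sqrt(10))^8 = 10^4 = 10000

|z^8| = 10000


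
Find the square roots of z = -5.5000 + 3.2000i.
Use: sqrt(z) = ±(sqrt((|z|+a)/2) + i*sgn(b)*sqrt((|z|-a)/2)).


|z| = sqrt(30.25+10.24) = 6.3632
sqrt((|z|+a)/2) = sqrt((6.3632+(-5.5))/2) = sqrt(0.4316) = 0.6570
sqrt((|z|-a)/2) = sqrt((6.3632-(-5.5))/2) = sqrt(5.9316) = 2.4355

±(0.6570 + 2.4355i) i.e. 0.6570 + 2.4355i and -0.6570 - 2.4355i


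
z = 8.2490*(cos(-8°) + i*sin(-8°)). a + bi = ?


a = 8.2490*cos(-8°) = 8.2490*0.99027 = 8.1687
b = 8.2490*sin(-8°) = 8.2490*(-0.13917) = -1.1480

8.1687 - 1.1480i


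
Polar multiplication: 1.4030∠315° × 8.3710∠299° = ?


r = 1.4030 * 8.3710 = 11.7445
theta = 315° + 299° = 614° = 254° (mod 360)

11.7445 cis(254°)


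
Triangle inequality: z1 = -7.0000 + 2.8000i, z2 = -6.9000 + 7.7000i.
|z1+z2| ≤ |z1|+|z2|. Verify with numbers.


|z1| = sqrt((-7)^2 + 2.8^2) = sqrt(56.84) = 7.5392
|z2| = sqrt((-6.9)^2 + 7.7^2) = sqrt(106.9) = 10.3392
z1+z2 = -13.9000 + 10.5000i
|z1+z2| = sqrt(303.46) = 17.4201
|z1|+|z2| = 7.5392 + 10.3392 = 17.8784

|z1+z2| = 17.4201 ≤ |z1|+|z2| = 17.8784 (verified)


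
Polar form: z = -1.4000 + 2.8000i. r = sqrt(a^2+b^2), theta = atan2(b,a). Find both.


r = sqrt(1.96+7.84) = sqrt(9.8) = 3.1305
theta = atan2(2.8, -1.4) = 116.5651 degrees

r = 3.1305, theta = 116.5651 degrees


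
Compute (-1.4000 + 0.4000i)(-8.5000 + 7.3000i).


Real = -1.4*(-8.5) - 0.4*7.3 = 11.9 - 2.92 = 8.98
Imag = -1.4*7.3 - (8.5)*0.4 = -10.22 - (3.4) = -13.62

8.9800 - 13.6200i


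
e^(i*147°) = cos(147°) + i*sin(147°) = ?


cos(147°) = -0.8387
sin(147°) = 0.5446

e^(i*147°) = -0.8387 + 0.5446i


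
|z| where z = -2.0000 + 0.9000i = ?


|z| = sqrt((-2)^2 + 0.9^2) = sqrt(4 + 0.81) = sqrt(4.81) = 2.1932

|z| = 2.1932


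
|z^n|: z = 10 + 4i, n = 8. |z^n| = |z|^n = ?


|z| = sqrt(100+16) = sqrt(116) = 10.7703
|z^8| = |z|^8 = (sqrt(116))^8 = 116^4 = 181063936

|z^8| = 181063936


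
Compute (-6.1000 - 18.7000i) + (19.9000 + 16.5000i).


Real: -6.1 + 19.9 = 13.8
Imag: -18.7 + 16.5 = -2.2

13.8000 - 2.2000i


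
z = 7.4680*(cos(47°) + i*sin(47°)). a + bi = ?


a = 7.4680*cos(47°) = 7.4680*0.682 = 5.0932
b = 7.4680*sin(47°) = 7.4680*0.73135 = 5.4617

5.0932 + 5.4617i


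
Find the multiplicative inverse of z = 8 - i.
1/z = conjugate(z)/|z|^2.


|z|^2 = 64+1 = 65
1/z = (8 + 1i)/65

1/z = 0.1231 + 0.0154i


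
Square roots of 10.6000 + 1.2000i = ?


|z| = sqrt(112.36+1.44) = 10.6677
sqrt((|z|+a)/2) = sqrt((10.6677+10.6)/2) = sqrt(10.6339) = 3.2610
sqrt((|z|-a)/2) = sqrt((10.6677-10.6)/2) = sqrt(0.0339) = 0.1840

±(3.2610 + 0.1840i) i.e. 3.2610 + 0.1840i and -3.2610 - 0.1840i


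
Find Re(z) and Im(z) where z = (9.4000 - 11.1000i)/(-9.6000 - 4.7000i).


Multiply by conjugate: (9.4000 - 11.1000i)(-9.6000 + 4.7000i) / ((-9.6)^2 + (-4.7)^2)
Numerator real = 9.4*(-9.6) - (11.1)*(-4.7) = -38.07
Numerator imag = -11.1*(-9.6) - 9.4*(-4.7) = 150.74
Denominator = 114.25
Re(z) = -38.07/114.25 = -0.3332
Im(z) = 150.74/114.25 = 1.3194

Re(z) = -0.3332, Im(z) = 1.3194


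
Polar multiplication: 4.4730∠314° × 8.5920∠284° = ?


r = 4.4730 * 8.5920 = 38.4320
theta = 314° + 284° = 598° = 238° (mod 360)

38.4320 cis(238°)


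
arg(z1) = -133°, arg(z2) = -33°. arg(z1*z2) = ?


arg(z1*z2) = -133° - 33° = -166°
Normalized to (-180°, 180°]: -166°

-166°


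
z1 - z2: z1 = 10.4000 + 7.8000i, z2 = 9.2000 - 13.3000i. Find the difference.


Real: 10.4 - 9.2 = 1.2
Imag: 7.8 + 13.3 = 21.1

1.2000 + 21.1000i


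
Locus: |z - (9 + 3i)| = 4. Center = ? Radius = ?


|z - z0| = r is a circle with center z0 and radius r.
Center = (9, 3), radius = 4

Circle with center (9, 3) and radius 4


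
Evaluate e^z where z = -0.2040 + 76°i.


e^-0.2040 = 0.81546
cos(76°) = 0.2419
sin(76°) = 0.9703
Real = 0.81546*0.2419 = 0.1973
Imag = 0.81546*0.9703 = 0.7912

0.1973 + 0.7912i


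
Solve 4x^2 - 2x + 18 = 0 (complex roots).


disc = (-2)^2 - 4*4*18 = 4 - 288 = -284
sqrt(|disc|) = sqrt(284) = 16.8523
Real part = 2/(2*4) = 0.2500
Imag part = 16.8523/(2*4) = 2.1065

0.2500 ± 2.1065i


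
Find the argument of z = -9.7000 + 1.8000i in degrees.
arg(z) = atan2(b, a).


Re = -9.7, Im = 1.8
arg = atan2(1.8, -9.7) = 169.4874 degrees

arg(z) = 169.4874 degrees


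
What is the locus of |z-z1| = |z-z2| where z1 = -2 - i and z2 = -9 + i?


Equal distances means the locus is the perpendicular bisector of z1 and z2.
Midpoint = ((-2+(-9))/2, (-1+1)/2) = (-5.5000, 0)

Perpendicular bisector through (-5.5000, 0)


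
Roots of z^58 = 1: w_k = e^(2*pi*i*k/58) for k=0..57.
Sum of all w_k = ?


The sum of all 58th roots of unity is 0.
Geometric series: (1 - w^58)/(1 - w) = (1-1)/(1-w) = 0 since w^58 = 1, w ≠ 1.
Alternatively: coefficient of z^57 in z^58 - 1 is 0.

0


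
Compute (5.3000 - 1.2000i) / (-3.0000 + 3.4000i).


Conjugate of z2 = -3.0000 - 3.4000i
Numerator: (5.3000 - 1.2000i)(-3.0000 - 3.4000i) = -19.9800 - 14.4200i
Denominator: (-3)^2 + 3.4^2 = 20.56
Result = (-19.9800 - 14.4200i)/20.56

-0.9718 - 0.7014i


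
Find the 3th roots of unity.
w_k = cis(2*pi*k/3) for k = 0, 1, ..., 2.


The 3th roots of unity are cis(360k/3°) for k=0..2
Angle step = 360/3 = 120°
Primitive root: cis(120°)
Primitive root = -0.5000 + 0.8660i

3 roots at angles: 0°, 120°, 240°


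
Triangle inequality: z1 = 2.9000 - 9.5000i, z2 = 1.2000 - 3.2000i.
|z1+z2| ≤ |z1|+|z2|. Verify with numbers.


|z1| = sqrt(2.9^2 + (-9.5)^2) = sqrt(98.66) = 9.9328
|z2| = sqrt(1.2^2 + (-3.2)^2) = sqrt(11.68) = 3.4176
z1+z2 = 4.1000 - 12.7000i
|z1+z2| = sqrt(178.1) = 13.3454
|z1|+|z2| = 9.9328 + 3.4176 = 13.3504

|z1+z2| = 13.3454 ≤ |z1|+|z2| = 13.3504 (verified)


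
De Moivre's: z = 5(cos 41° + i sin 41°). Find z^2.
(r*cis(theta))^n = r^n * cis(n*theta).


r^2 = 5^2 = 25
n*theta = 2*41° = 82° = 82° (mod 360)
a = 25*cos(82°) = 3.4793
b = 25*sin(82°) = 24.7567

25 cis(82°) = 3.4793 + 24.7567i


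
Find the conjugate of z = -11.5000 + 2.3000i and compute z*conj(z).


z_bar = -11.5000 - 2.3000i
z*z_bar = (-11.5)^2 + 2.3^2 = 132.25 + 5.29 = 137.54

z_bar = -11.5000 - 2.3000i, z*z_bar = 137.54


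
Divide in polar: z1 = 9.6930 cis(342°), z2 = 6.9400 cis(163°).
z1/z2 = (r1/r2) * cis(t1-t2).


r = 9.6930 / 6.9400 = 1.3967
theta = 342° - 163° = 179° = 179° (mod 360)

1.3967 cis(179°)


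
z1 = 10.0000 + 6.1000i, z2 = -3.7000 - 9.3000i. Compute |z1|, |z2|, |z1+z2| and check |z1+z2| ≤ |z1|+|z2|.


|z1| = sqrt(10^2 + 6.1^2) = sqrt(137.21) = 11.7137
|z2| = sqrt((-3.7)^2 + (-9.3)^2) = sqrt(100.18) = 10.0090
z1+z2 = 6.3000 - 3.2000i
|z1+z2| = sqrt(49.93) = 7.0661
|z1|+|z2| = 11.7137 + 10.0090 = 21.7227

|z1+z2| = 7.0661 ≤ |z1|+|z2| = 21.7227 (verified)


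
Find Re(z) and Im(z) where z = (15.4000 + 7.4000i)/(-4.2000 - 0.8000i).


Multiply by conjugate: (15.4000 + 7.4000i)(-4.2000 + 0.8000i) / ((-4.2)^2 + (-0.8)^2)
Numerator real = 15.4*(-4.2) + 7.4*(-0.8) = -70.6
Numerator imag = 7.4*(-4.2) - 15.4*(-0.8) = -18.76
Denominator = 18.28
Re(z) = -70.6/18.28 = -3.8621
Im(z) = -18.76/18.28 = -1.0263

Re(z) = -3.8621, Im(z) = -1.0263


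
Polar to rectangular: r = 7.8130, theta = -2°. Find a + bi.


a = 7.8130*cos(-2°) = 7.8130*0.99939 = 7.8082
b = 7.8130*sin(-2°) = 7.8130*(-0.0349) = -0.2727

7.8082 - 0.2727i


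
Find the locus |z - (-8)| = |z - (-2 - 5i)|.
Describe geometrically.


Equal distances means the locus is the perpendicular bisector of z1 and z2.
Midpoint = ((-8+(-2))/2, (0+(-5))/2) = (-5.0000, -2.5000)

Perpendicular bisector through (-5.0000, -2.5000)


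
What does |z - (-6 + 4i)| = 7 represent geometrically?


|z - z0| = r is a circle with center z0 and radius r.
Center = (-6, 4), radius = 7

Circle with center (-6, 4) and radius 7


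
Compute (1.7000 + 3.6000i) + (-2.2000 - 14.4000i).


Real: 1.7 - 2.2 = -0.5
Imag: 3.6 - 14.4 = -10.8

-0.5000 - 10.8000i


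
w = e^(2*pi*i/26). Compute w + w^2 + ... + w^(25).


With w = e^(2*pi*i/26), all 26 of the 26th roots of unity w^0 = 1, w, ..., w^(25) sum to 0: 1 + w + ... + w^(25) = (1 - w^26)/(1 - w) = 0 since w^26 = 1, w ≠ 1.
Removing the root 1: w + w^2 + ... + w^(25) = 0 - 1 = -1

Sum = -1


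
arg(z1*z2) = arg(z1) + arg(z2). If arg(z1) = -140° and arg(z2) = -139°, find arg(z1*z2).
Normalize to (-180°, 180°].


arg(z1*z2) = -140° - 139° = -279°
Normalized to (-180°, 180°]: 81°

81°


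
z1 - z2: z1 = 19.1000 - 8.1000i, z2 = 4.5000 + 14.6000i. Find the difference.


Real: 19.1 - 4.5 = 14.6
Imag: -8.1 - 14.6 = -22.7

14.6000 - 22.7000i


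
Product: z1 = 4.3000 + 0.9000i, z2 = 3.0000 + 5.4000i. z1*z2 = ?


Real = 4.3*3 - 0.9*5.4 = 12.9 - 4.86 = 8.04
Imag = 4.3*5.4 + 3*0.9 = 23.22 + 2.7 = 25.92

8.0400 + 25.9200i


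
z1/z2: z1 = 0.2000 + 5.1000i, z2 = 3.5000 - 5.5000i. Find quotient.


Conjugate of z2 = 3.5000 + 5.5000i
Numerator: (0.2000 + 5.1000i)(3.5000 + 5.5000i) = -27.3500 + 18.9500i
Denominator: 3.5^2 + (-5.5)^2 = 42.5
Result = (-27.3500 + 18.9500i)/42.5

-0.6435 + 0.4459i


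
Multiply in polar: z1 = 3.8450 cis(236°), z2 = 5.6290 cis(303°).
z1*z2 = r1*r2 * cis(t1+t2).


r = 3.8450 * 5.6290 = 21.6435
theta = 236° + 303° = 539° = 179° (mod 360)

21.6435 cis(179°)


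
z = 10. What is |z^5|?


|z| = sqrt(100+0) = sqrt(100) = 10
|z^5| = |z|^5 = 10^5 = 100000

|z^5| = 100000


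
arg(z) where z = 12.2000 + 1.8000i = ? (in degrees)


Re = 12.2, Im = 1.8
arg = atan2(1.8, 12.2) = 8.3929 degrees

arg(z) = 8.3929 degrees


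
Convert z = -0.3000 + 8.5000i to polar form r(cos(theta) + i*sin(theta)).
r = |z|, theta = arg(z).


r = sqrt(0.09+72.25) = sqrt(72.34) = 8.5053
theta = atan2(8.5, -0.3) = 92.0214 degrees

r = 8.5053, theta = 92.0214 degrees


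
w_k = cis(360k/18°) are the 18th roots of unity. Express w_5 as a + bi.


Angle = 360*5/18 = 100°
a = cos(100°) = -0.1736
b = sin(100°) = 0.9848

-0.1736 + 0.9848i


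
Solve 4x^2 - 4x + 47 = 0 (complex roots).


disc = (-4)^2 - 4*4*47 = 16 - 752 = -736
sqrt(|disc|) = sqrt(736) = 27.1293
Real part = 4/(2*4) = 0.5000
Imag part = 27.1293/(2*4) = 3.3912

0.5000 ± 3.3912i


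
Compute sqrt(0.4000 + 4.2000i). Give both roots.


|z| = sqrt(0.16+17.64) = 4.2190
sqrt((|z|+a)/2) = sqrt((4.2190+0.4)/2) = sqrt(2.3095) = 1.5197
sqrt((|z|-a)/2) = sqrt((4.2190-0.4)/2) = sqrt(1.9095) = 1.3818

±(1.5197 + 1.3818i) i.e. 1.5197 + 1.3818i and -1.5197 - 1.3818i


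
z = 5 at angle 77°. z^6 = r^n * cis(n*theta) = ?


r^6 = 5^6 = 15625
n*theta = 6*77° = 462° = 102° (mod 360)
a = 15625*cos(102°) = -3248.6202
b = 15625*sin(102°) = 15283.5563

15625 cis(102°) = -3248.6202 + 15283.5563i


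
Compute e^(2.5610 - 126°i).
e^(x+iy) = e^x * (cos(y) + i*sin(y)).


e^2.5610 = 12.9488
cos(-126°) = -0.587785
sin(-126°) = -0.80902
Real = 12.9488*(-0.587785) = -7.6111
Imag = 12.9488*(-0.80902) = -10.4758

-7.6111 - 10.4758i


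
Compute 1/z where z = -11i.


|z|^2 = 0+121 = 121
1/z = (0 + 11i)/121

1/z = 0 + 0.0909i


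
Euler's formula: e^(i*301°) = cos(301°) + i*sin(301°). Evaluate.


cos(301°) = 0.5150
sin(301°) = -0.8572

e^(i*301°) = 0.5150 - 0.8572i


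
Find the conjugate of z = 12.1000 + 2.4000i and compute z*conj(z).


z_bar = 12.1000 - 2.4000i
z*z_bar = 12.1^2 + 2.4^2 = 146.41 + 5.76 = 152.17

z_bar = 12.1000 - 2.4000i, z*z_bar = 152.17


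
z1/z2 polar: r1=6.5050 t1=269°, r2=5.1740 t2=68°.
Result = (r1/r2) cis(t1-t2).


r = 6.5050 / 5.1740 = 1.2572
theta = 269° - 68° = 201° = 201° (mod 360)

1.2572 cis(201°)


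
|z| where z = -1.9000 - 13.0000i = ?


|z| = sqrt((-1.9)^2 + (-13)^2) = sqrt(3.61 + 169) = sqrt(172.61) = 13.1381

|z| = 13.1381


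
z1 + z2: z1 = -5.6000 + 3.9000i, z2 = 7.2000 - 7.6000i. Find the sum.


Real: -5.6 + 7.2 = 1.6
Imag: 3.9 - 7.6 = -3.7

1.6000 - 3.7000i


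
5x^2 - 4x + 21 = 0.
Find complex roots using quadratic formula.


disc = (-4)^2 - 4*5*21 = 16 - 420 = -404
sqrt(|disc|) = sqrt(404) = 20.0998
Real part = 4/(2*5) = 0.4000
Imag part = 20.0998/(2*5) = 2.0100

0.4000 ± 2.0100i


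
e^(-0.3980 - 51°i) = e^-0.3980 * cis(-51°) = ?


e^-0.3980 = 0.6717
cos(-51°) = 0.6293
sin(-51°) = -0.7771
Real = 0.6717*0.6293 = 0.4227
Imag = 0.6717*(-0.7771) = -0.5220

0.4227 - 0.5220i


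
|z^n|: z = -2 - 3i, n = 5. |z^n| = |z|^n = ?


|z| = sqrt(4+9) = sqrt(13) = 3.6056
|z^5| = |z|^5 = (sqrt(13))^5 = 13^2 * sqrt(13) = 169*sqrt(13)

|z^5| = 169*sqrt(13) ≈ 609.3382


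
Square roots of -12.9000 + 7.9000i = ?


|z| = sqrt(166.41+62.41) = 15.1268
sqrt((|z|+a)/2) = sqrt((15.1268+(-12.9))/2) = sqrt(1.1134) = 1.0552
sqrt((|z|-a)/2) = sqrt((15.1268-(-12.9))/2) = sqrt(14.0134) = 3.7434

±(1.0552 + 3.7434i) i.e. 1.0552 + 3.7434i and -1.0552 - 3.7434i


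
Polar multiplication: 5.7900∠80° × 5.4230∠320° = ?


r = 5.7900 * 5.4230 = 31.3992
theta = 80° + 320° = 400° = 40° (mod 360)

31.3992 cis(40°)


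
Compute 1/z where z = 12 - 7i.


|z|^2 = 144+49 = 193
1/z = (12 + 7i)/193

1/z = 0.0622 + 0.0363i


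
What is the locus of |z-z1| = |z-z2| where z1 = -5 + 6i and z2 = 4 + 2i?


Equal distances means the locus is the perpendicular bisector of z1 and z2.
Midpoint = ((-5+4)/2, (6+2)/2) = (-0.5000, 4.0000)

Perpendicular bisector through (-0.5000, 4.0000)


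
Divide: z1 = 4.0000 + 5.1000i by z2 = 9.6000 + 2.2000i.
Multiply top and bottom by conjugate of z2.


Conjugate of z2 = 9.6000 - 2.2000i
Numerator: (4.0000 + 5.1000i)(9.6000 - 2.2000i) = 49.6200 + 40.1600i
Denominator: 9.6^2 + 2.2^2 = 97
Result = (49.6200 + 40.1600i)/97

0.5115 + 0.4140i


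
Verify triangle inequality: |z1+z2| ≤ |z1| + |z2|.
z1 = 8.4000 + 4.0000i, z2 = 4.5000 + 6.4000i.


|z1| = sqrt(8.4^2 + 4^2) = sqrt(86.56) = 9.3038
|z2| = sqrt(4.5^2 + 6.4^2) = sqrt(61.21) = 7.8237
z1+z2 = 12.9000 + 10.4000i
|z1+z2| = sqrt(274.57) = 16.5702
|z1|+|z2| = 9.3038 + 7.8237 = 17.1275

|z1+z2| = 16.5702 ≤ |z1|+|z2| = 17.1275 (verified)


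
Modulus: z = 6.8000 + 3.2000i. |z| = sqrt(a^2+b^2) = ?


|z| = sqrt(6.8^2 + 3.2^2) = sqrt(46.24 + 10.24) = sqrt(56.48) = 7.5153

|z| = 7.5153


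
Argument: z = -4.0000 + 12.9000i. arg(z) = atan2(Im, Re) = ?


Re = -4, Im = 12.9
arg = atan2(12.9, -4) = 107.2275 degrees

arg(z) = 107.2275 degrees


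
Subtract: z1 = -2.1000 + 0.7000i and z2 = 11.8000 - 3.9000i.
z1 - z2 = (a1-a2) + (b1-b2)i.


Real: -2.1 - 11.8 = -13.9
Imag: 0.7 + 3.9 = 4.6

-13.9000 + 4.6000i


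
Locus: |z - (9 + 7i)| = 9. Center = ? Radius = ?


|z - z0| = r is a circle with center z0 and radius r.
Center = (9, 7), radius = 9

Circle with center (9, 7) and radius 9


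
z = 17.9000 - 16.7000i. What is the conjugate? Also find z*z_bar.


z_bar = 17.9000 + 16.7000i
z*z_bar = 17.9^2 + (-16.7)^2 = 320.41 + 278.89 = 599.3

z_bar = 17.9000 + 16.7000i, z*z_bar = 599.3


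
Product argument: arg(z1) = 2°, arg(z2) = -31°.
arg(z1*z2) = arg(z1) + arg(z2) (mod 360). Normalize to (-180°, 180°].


arg(z1*z2) = 2° - 31° = -29°
Normalized to (-180°, 180°]: -29°

-29°


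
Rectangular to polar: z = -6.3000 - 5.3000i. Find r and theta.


r = sqrt(39.69+28.09) = sqrt(67.78) = 8.2329
theta = atan2(-5.3, -6.3) = -139.9271 degrees

r = 8.2329, theta = -139.9271 degrees


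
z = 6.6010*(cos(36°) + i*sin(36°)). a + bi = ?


a = 6.6010*cos(36°) = 6.6010*0.80902 = 5.3403
b = 6.6010*sin(36°) = 6.6010*0.58779 = 3.8800

5.3403 + 3.8800i


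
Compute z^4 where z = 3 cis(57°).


r^4 = 3^4 = 81
n*theta = 4*57° = 228° = 228° (mod 360)
a = 81*cos(228°) = -54.1996
b = 81*sin(228°) = -60.1947

81 cis(228°) = -54.1996 - 60.1947i


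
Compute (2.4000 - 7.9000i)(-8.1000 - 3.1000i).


Real = 2.4*(-8.1) - (-7.9)*(-3.1) = -19.44 - 24.49 = -43.93
Imag = 2.4*(-3.1) - (8.1)*(-7.9) = -7.44 + 63.99 = 56.55

-43.9300 + 56.5500i


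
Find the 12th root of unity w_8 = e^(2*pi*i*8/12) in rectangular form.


Angle = 360*8/12 = 240°
a = cos(240°) = -0.5000
b = sin(240°) = -0.8660

-0.5000 - 0.8660i


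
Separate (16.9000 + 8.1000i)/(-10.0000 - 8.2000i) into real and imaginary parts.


Multiply by conjugate: (16.9000 + 8.1000i)(-10.0000 + 8.2000i) / ((-10)^2 + (-8.2)^2)
Numerator real = 16.9*(-10) + 8.1*(-8.2) = -235.42
Numerator imag = 8.1*(-10) - 16.9*(-8.2) = 57.58
Denominator = 167.24
Re(z) = -235.42/167.24 = -1.4077
Im(z) = 57.58/167.24 = 0.3443

Re(z) = -1.4077, Im(z) = 0.3443


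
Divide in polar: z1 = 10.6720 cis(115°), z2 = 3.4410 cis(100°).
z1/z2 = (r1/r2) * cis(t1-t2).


r = 10.6720 / 3.4410 = 3.1014
theta = 115° - 100° = 15° = 15° (mod 360)

3.1014 cis(15°)


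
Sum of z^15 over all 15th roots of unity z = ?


The roots are w_k = w^k with w = e^(2*pi*i/15), and (w^k)^15 = (w^15)^k.
So S = 1 + u + u^2 + ... + u^(14) with u = w^15.
15 = 1*15 + 0, so 15 is a multiple of 15 and u = (w^15)^1 = 1.
Every one of the 15 terms equals 1: S = 15

S = 15


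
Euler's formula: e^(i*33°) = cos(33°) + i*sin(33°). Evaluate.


cos(33°) = 0.8387
sin(33°) = 0.5446

e^(i*33°) = 0.8387 + 0.5446i


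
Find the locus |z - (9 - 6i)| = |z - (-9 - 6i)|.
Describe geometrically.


Equal distances means the locus is the perpendicular bisector of z1 and z2.
Midpoint = ((9+(-9))/2, (-6+(-6))/2) = (0, -6.0000)

Perpendicular bisector through (0, -6.0000)


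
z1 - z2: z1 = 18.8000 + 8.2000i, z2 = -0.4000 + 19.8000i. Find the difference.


Real: 18.8 + 0.4 = 19.2
Imag: 8.2 - 19.8 = -11.6

19.2000 - 11.6000i


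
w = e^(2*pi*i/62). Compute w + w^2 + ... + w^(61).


With w = e^(2*pi*i/62), all 62 of the 62th roots of unity w^0 = 1, w, ..., w^(61) sum to 0: 1 + w + ... + w^(61) = (1 - w^62)/(1 - w) = 0 since w^62 = 1, w ≠ 1.
Removing the root 1: w + w^2 + ... + w^(61) = 0 - 1 = -1

Sum = -1


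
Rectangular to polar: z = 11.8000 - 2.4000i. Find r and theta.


r = sqrt(139.24+5.76) = sqrt(145) = 12.0416
theta = atan2(-2.4, 11.8) = -11.4966 degrees

r = 12.0416, theta = -11.4966 degrees


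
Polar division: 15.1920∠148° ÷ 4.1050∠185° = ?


r = 15.1920 / 4.1050 = 3.7009
theta = 148° - 185° = -37° = 323° (mod 360)

3.7009 cis(323°)


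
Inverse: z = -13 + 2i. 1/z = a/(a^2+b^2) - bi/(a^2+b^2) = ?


|z|^2 = 169+4 = 173
1/z = (-13 - 2i)/173

1/z = -0.0751 - 0.0116i


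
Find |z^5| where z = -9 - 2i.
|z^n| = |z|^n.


|z| = sqrt(81+4) = sqrt(85) = 9.2195
|z^5| = |z|^5 = (sqrt(85))^5 = 85^2 * sqrt(85) = 7225*sqrt(85)

|z^5| = 7225*sqrt(85) ≈ 66611.2087


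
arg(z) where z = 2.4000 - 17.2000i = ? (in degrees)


Re = 2.4, Im = -17.2
arg = atan2(-17.2, 2.4) = -82.0565 degrees

arg(z) = -82.0565 degrees


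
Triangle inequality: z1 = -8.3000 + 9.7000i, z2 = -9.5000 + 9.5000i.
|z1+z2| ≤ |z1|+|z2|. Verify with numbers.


|z1| = sqrt((-8.3)^2 + 9.7^2) = sqrt(162.98) = 12.7664
|z2| = sqrt((-9.5)^2 + 9.5^2) = sqrt(180.5) = 13.4350
z1+z2 = -17.8000 + 19.2000i
|z1+z2| = sqrt(685.48) = 26.1817
|z1|+|z2| = 12.7664 + 13.4350 = 26.2014

|z1+z2| = 26.1817 ≤ |z1|+|z2| = 26.2014 (verified)


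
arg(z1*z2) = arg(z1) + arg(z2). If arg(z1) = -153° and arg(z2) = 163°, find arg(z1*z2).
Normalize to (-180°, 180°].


arg(z1*z2) = -153° + 163° = 10°
Normalized to (-180°, 180°]: 10°

10°


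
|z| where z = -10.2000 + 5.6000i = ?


|z| = sqrt((-10.2)^2 + 5.6^2) = sqrt(104.04 + 31.36) = sqrt(135.4) = 11.6362

|z| = 11.6362


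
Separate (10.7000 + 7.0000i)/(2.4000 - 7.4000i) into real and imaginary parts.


Multiply by conjugate: (10.7000 + 7.0000i)(2.4000 + 7.4000i) / (2.4^2 + (-7.4)^2)
Numerator real = 10.7*2.4 + 7*(-7.4) = -26.12
Numerator imag = 7*2.4 - 10.7*(-7.4) = 95.98
Denominator = 60.52
Re(z) = -26.12/60.52 = -0.4316
Im(z) = 95.98/60.52 = 1.5859

Re(z) = -0.4316, Im(z) = 1.5859


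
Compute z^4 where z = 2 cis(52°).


r^4 = 2^4 = 16
n*theta = 4*52° = 208° = 208° (mod 360)
a = 16*cos(208°) = -14.1272
b = 16*sin(208°) = -7.5115

16 cis(208°) = -14.1272 - 7.5115i


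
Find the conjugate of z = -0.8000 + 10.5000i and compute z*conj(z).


z_bar = -0.8000 - 10.5000i
z*z_bar = (-0.8)^2 + 10.5^2 = 0.64 + 110.25 = 110.89

z_bar = -0.8000 - 10.5000i, z*z_bar = 110.89


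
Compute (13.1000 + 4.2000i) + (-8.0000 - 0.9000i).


Real: 13.1 - 8 = 5.1
Imag: 4.2 - 0.9 = 3.3

5.1000 + 3.3000i


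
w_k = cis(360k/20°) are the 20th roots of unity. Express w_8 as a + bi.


Angle = 360*8/20 = 144°
a = cos(144°) = -0.8090
b = sin(144°) = 0.5878

-0.8090 + 0.5878i


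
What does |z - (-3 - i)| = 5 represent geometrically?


|z - z0| = r is a circle with center z0 and radius r.
Center = (-3, -1), radius = 5

Circle with center (-3, -1) and radius 5


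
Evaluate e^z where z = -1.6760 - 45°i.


e^-1.6760 = 0.1871
cos(-45°) = 0.7071
sin(-45°) = -0.7071
Real = 0.1871*0.7071 = 0.1323
Imag = 0.1871*(-0.7071) = -0.1323

0.1323 - 0.1323i
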